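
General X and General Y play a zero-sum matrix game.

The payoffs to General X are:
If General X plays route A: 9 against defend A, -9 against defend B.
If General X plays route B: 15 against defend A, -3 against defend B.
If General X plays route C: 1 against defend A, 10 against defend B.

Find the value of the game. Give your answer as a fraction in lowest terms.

17/3

Row route A is strictly dominated by row route B, so General X never plays it.
The remaining 2×2 game on (route B, route C) × (defend A, defend B) has no saddle point. Let General X play route B with probability p; indifference gives 15p + (1−p) = −3p + 10(1−p), so p = 1/3.
Similarly General Y's optimal q on defend A is 13/27, and the value is 15·(13/27) + (-3)·(14/27) = 17/3.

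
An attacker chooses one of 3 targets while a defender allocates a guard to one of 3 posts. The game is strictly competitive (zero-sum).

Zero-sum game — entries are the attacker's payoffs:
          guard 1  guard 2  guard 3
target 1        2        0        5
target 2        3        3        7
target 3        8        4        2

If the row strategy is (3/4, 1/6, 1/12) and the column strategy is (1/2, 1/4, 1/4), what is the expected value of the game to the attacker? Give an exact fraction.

Against (1/2, 1/4, 1/4), each row's expected payoff is target 1: 9/4; target 2: 4; target 3: 11/2.
Taking the (3/4, 1/6, 1/12)-weighted average: (3/4)·(9/4) + (1/6)·(4) + (1/12)·(11/2) = 45/16.

45/16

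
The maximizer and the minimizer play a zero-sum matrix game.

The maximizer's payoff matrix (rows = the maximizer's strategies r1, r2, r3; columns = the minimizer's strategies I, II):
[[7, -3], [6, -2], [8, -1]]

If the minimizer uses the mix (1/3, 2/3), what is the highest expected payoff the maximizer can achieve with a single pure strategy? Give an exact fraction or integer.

r1: (7)·(1/3) + (-3)·(2/3) = 1/3.
r2: (6)·(1/3) + (-2)·(2/3) = 2/3.
r3: (8)·(1/3) + (-1)·(2/3) = 2.
The best pure response is r3 with expected payoff 2.

2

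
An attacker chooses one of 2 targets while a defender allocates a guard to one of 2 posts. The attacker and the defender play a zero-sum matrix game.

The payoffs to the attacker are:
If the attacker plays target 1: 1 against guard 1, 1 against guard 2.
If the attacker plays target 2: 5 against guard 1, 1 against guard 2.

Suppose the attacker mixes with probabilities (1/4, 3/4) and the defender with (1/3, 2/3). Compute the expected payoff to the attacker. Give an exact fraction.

2

Against (1/3, 2/3), each row's expected payoff is target 1: 1; target 2: 7/3.
Taking the (1/4, 3/4)-weighted average: (1/4)·(1) + (3/4)·(7/3) = 2.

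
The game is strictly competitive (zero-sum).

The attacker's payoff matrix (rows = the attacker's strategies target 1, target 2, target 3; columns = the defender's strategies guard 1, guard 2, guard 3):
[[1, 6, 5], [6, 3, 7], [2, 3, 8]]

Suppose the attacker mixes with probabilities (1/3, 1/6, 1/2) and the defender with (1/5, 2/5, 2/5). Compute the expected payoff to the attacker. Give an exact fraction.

24/5

Against (1/5, 2/5, 2/5), each row's expected payoff is target 1: 23/5; target 2: 26/5; target 3: 24/5.
Taking the (1/3, 1/6, 1/2)-weighted average: (1/3)·(23/5) + (1/6)·(26/5) + (1/2)·(24/5) = 24/5.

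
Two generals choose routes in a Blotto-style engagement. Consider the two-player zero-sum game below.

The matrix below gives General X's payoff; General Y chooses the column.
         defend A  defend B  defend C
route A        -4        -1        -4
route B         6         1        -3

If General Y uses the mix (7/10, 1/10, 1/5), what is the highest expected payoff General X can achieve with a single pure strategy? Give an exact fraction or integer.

route A: (-4)·(7/10) + (-1)·(1/10) + (-4)·(1/5) = -37/10.
route B: (6)·(7/10) + (1)·(1/10) + (-3)·(1/5) = 37/10.
The best pure response is route B with expected payoff 37/10.

37/10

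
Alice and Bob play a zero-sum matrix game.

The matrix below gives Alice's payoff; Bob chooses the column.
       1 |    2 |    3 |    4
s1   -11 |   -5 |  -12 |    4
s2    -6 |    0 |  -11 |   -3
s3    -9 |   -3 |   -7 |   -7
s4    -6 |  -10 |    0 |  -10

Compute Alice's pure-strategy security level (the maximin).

-9

The worst-case payoff for each row is s1: -12, s2: -11, s3: -9, s4: -10.
The best of these is -9.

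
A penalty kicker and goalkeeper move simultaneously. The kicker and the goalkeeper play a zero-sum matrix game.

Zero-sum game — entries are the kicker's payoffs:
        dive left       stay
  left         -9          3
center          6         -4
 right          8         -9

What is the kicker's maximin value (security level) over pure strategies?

-4

The worst-case payoff for each row is left: -9, center: -4, right: -9.
The best of these is -4.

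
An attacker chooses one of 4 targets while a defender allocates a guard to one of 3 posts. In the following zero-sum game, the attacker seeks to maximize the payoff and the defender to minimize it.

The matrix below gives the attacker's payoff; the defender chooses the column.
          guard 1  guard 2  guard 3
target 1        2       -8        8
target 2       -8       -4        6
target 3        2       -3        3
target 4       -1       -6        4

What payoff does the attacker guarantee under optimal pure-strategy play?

-3

Row minima: -8, -8, -3, -6 → the attacker's maximin is -3.
Column maxima: 2, -3, 8 → the defender's minimax is -3.
They coincide at (target 3, guard 2), so the value is -3.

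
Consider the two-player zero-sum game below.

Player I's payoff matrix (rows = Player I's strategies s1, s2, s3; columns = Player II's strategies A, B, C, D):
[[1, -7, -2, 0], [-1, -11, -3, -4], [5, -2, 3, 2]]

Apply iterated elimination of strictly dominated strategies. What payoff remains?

-2

Column C is strictly dominated by B for Player II (-7<-2, -11<-3, -2<3); eliminate C.
Column D is strictly dominated by B for Player II (-7<0, -11<-4, -2<2); eliminate D.
Column A is strictly dominated by B for Player II (-7<1, -11<-1, -2<5); eliminate A.
Row s1 is strictly dominated by row s3 (-2>-7); eliminate s1.
Row s2 is strictly dominated by row s3 (-2>-11); eliminate s2.
Only (s3, B) remains, with payoff -2.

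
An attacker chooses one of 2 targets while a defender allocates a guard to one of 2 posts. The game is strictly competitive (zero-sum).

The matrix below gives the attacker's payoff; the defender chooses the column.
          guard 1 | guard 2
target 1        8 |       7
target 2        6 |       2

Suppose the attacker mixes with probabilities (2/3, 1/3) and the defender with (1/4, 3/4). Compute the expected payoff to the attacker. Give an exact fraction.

35/6

Against (1/4, 3/4), each row's expected payoff is target 1: 29/4; target 2: 3.
Taking the (2/3, 1/3)-weighted average: (2/3)·(29/4) + (1/3)·(3) = 35/6.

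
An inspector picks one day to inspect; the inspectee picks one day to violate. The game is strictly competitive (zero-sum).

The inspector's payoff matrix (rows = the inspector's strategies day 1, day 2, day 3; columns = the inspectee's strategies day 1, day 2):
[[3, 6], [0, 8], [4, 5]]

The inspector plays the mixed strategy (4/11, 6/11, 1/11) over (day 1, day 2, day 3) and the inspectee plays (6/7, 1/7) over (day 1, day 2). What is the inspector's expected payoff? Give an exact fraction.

Against (6/7, 1/7), each row's expected payoff is day 1: 24/7; day 2: 8/7; day 3: 29/7.
Taking the (4/11, 6/11, 1/11)-weighted average: (4/11)·(24/7) + (6/11)·(8/7) + (1/11)·(29/7) = 173/77.

173/77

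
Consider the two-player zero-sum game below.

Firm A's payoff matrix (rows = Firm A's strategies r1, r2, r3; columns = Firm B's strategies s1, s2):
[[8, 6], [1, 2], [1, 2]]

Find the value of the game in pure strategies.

Row minima: 6, 1, 1 → Firm A's maximin is 6.
Column maxima: 8, 6 → Firm B's minimax is 6.
They coincide at (r1, s2), so the value is 6.

6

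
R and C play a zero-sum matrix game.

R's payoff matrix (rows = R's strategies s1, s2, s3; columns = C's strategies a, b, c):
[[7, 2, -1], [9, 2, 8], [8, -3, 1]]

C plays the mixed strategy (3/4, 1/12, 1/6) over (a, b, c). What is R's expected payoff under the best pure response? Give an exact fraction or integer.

33/4

s1: (7)·(3/4) + (2)·(1/12) + (-1)·(1/6) = 21/4.
s2: (9)·(3/4) + (2)·(1/12) + (8)·(1/6) = 33/4.
s3: (8)·(3/4) + (-3)·(1/12) + (1)·(1/6) = 71/12.
The best pure response is s2 with expected payoff 33/4.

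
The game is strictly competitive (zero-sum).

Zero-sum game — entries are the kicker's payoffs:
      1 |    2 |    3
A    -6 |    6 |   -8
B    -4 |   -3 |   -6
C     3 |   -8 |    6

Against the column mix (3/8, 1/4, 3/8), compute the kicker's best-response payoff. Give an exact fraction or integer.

A: (-6)·(3/8) + (6)·(1/4) + (-8)·(3/8) = -15/4.
B: (-4)·(3/8) + (-3)·(1/4) + (-6)·(3/8) = -9/2.
C: (3)·(3/8) + (-8)·(1/4) + (6)·(3/8) = 11/8.
The best pure response is C with expected payoff 11/8.

11/8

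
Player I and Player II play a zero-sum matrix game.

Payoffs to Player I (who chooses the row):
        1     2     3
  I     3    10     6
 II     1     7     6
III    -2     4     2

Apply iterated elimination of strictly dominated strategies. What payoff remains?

Column 2 is strictly dominated by 1 for Player II (3<10, 1<7, -2<4); eliminate 2.
Column 3 is strictly dominated by 1 for Player II (3<6, 1<6, -2<2); eliminate 3.
Row II is strictly dominated by row I (3>1); eliminate II.
Row III is strictly dominated by row I (3>-2); eliminate III.
Only (I, 1) remains, with payoff 3.

3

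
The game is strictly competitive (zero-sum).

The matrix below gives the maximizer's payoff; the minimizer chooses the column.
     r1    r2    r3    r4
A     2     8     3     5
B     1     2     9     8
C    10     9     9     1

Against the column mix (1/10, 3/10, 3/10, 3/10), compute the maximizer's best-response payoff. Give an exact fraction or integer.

67/10

A: (2)·(1/10) + (8)·(3/10) + (3)·(3/10) + (5)·(3/10) = 5.
B: (1)·(1/10) + (2)·(3/10) + (9)·(3/10) + (8)·(3/10) = 29/5.
C: (10)·(1/10) + (9)·(3/10) + (9)·(3/10) + (1)·(3/10) = 67/10.
The best pure response is C with expected payoff 67/10.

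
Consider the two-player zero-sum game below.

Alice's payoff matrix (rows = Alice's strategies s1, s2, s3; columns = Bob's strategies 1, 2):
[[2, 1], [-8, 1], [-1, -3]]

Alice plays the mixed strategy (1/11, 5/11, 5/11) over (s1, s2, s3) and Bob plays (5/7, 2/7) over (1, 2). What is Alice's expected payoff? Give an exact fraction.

-233/77

Against (5/7, 2/7), each row's expected payoff is s1: 12/7; s2: -38/7; s3: -11/7.
Taking the (1/11, 5/11, 5/11)-weighted average: (1/11)·(12/7) + (5/11)·(-38/7) + (5/11)·(-11/7) = -233/77.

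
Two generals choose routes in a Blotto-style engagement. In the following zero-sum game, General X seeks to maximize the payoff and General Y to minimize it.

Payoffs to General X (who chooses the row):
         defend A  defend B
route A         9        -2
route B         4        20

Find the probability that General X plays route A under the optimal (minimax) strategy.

16/27

Row minima are -2 and 4, so General X's maximin is 4; column maxima are 9 and 20, so General Y's minimax is 9. These differ, so the equilibrium is in mixed strategies.
Let General X play route A with probability p. General Y is indifferent when 9p + 4(1−p) = −2p + 20(1−p), giving p = 16/27.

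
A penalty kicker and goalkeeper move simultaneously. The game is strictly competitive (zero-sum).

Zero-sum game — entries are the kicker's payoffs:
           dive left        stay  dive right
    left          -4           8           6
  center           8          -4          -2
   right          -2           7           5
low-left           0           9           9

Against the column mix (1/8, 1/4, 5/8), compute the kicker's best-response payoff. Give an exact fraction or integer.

left: (-4)·(1/8) + (8)·(1/4) + (6)·(5/8) = 21/4.
center: (8)·(1/8) + (-4)·(1/4) + (-2)·(5/8) = -5/4.
right: (-2)·(1/8) + (7)·(1/4) + (5)·(5/8) = 37/8.
low-left: (0)·(1/8) + (9)·(1/4) + (9)·(5/8) = 63/8.
The best pure response is low-left with expected payoff 63/8.

63/8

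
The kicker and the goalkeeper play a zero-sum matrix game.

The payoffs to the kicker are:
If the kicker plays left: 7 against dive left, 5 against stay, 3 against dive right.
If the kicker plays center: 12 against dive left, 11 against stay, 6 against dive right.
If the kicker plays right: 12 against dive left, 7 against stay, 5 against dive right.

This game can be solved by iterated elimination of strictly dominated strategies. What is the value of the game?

6

Column dive left is strictly dominated by stay for the goalkeeper (5<7, 11<12, 7<12); eliminate dive left.
Column stay is strictly dominated by dive right for the goalkeeper (3<5, 6<11, 5<7); eliminate stay.
Row left is strictly dominated by row center (6>3); eliminate left.
Row right is strictly dominated by row center (6>5); eliminate right.
Only (center, dive right) remains, with payoff 6.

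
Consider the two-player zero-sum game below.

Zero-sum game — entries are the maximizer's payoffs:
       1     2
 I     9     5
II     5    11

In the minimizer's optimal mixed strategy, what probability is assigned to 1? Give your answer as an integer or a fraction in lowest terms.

3/5

Row minima are 5 and 5, so the maximizer's maximin is 5; column maxima are 9 and 11, so the minimizer's minimax is 9. These differ, so the equilibrium is in mixed strategies.
Let the minimizer play 1 with probability q. The maximizer is indifferent when 9q + 5(1−q) = 5q + 11(1−q), giving q = 3/5.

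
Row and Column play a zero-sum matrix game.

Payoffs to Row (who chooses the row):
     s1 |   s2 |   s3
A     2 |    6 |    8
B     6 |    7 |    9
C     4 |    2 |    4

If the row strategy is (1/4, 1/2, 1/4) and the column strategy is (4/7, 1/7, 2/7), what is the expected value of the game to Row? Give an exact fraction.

11/2

Against (4/7, 1/7, 2/7), each row's expected payoff is A: 30/7; B: 7; C: 26/7.
Taking the (1/4, 1/2, 1/4)-weighted average: (1/4)·(30/7) + (1/2)·(7) + (1/4)·(26/7) = 11/2.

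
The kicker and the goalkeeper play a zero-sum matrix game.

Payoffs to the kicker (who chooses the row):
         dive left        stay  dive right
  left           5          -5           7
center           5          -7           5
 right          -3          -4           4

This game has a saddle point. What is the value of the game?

-4

Row minima: -5, -7, -4 → the kicker's maximin is -4.
Column maxima: 5, -4, 7 → the goalkeeper's minimax is -4.
They coincide at (right, stay), so the value is -4.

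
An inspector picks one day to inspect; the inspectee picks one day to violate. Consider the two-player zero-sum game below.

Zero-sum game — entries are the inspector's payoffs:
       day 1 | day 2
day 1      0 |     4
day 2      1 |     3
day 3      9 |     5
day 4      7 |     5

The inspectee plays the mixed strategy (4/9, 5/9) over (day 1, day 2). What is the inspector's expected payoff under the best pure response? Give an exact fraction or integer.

61/9

day 1: (0)·(4/9) + (4)·(5/9) = 20/9.
day 2: (1)·(4/9) + (3)·(5/9) = 19/9.
day 3: (9)·(4/9) + (5)·(5/9) = 61/9.
day 4: (7)·(4/9) + (5)·(5/9) = 53/9.
The best pure response is day 3 with expected payoff 61/9.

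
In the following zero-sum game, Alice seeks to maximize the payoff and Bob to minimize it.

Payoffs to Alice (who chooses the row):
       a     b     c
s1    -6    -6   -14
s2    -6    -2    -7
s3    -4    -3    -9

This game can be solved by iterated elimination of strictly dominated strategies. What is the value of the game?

-7

Column b is strictly dominated by c for Bob (-14<-6, -7<-2, -9<-3); eliminate b.
Row s1 is strictly dominated by row s3 (-4>-6, -9>-14); eliminate s1.
Column a is strictly dominated by c for Bob (-7<-6, -9<-4); eliminate a.
Row s3 is strictly dominated by row s2 (-7>-9); eliminate s3.
Only (s2, c) remains, with payoff -7.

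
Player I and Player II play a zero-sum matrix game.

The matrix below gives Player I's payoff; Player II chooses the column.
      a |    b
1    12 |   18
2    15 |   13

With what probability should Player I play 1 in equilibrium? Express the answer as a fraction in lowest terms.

Row minima are 12 and 13, so Player I's maximin is 13; column maxima are 15 and 18, so Player II's minimax is 15. These differ, so the equilibrium is in mixed strategies.
Let Player I play 1 with probability p. Player II is indifferent when 12p + 15(1−p) = 18p + 13(1−p), giving p = 1/4.

1/4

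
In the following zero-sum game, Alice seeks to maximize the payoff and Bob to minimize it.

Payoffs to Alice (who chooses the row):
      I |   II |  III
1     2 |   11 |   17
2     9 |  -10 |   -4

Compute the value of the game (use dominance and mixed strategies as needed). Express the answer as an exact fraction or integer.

17/4

Column III is strictly dominated by II for Bob (it gives Alice more in every row).
The remaining 2×2 game on (1, 2) × (I, II) has no saddle point. Let Alice play 1 with probability p; indifference gives 2p + 9(1−p) = 11p − 10(1−p), so p = 19/28.
Similarly Bob's optimal q on I is 3/4, and the value is 2·(3/4) + (11)·(1/4) = 17/4.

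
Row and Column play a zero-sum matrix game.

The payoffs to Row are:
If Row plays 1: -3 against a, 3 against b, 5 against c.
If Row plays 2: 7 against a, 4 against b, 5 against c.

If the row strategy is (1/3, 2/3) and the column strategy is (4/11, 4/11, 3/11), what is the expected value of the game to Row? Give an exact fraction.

133/33

Against (4/11, 4/11, 3/11), each row's expected payoff is 1: 15/11; 2: 59/11.
Taking the (1/3, 2/3)-weighted average: (1/3)·(15/11) + (2/3)·(59/11) = 133/33.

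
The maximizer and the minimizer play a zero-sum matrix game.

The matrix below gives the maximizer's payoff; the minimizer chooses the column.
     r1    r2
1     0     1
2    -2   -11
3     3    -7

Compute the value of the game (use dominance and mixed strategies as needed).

3/11

Row 2 is strictly dominated by row 3, so the maximizer never plays it.
The remaining 2×2 game on (1, 3) × (r1, r2) has no saddle point. Let the maximizer play 1 with probability p; indifference gives 3(1−p) = p − 7(1−p), so p = 10/11.
Similarly the minimizer's optimal q on r1 is 8/11, and the value is 0·(8/11) + (1)·(3/11) = 3/11.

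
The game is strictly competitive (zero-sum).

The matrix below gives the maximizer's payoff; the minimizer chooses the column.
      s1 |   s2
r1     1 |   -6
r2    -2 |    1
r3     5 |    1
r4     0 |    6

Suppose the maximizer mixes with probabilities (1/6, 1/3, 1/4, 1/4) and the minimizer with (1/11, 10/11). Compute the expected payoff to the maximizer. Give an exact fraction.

139/132

Against (1/11, 10/11), each row's expected payoff is r1: -59/11; r2: 8/11; r3: 15/11; r4: 60/11.
Taking the (1/6, 1/3, 1/4, 1/4)-weighted average: (1/6)·(-59/11) + (1/3)·(8/11) + (1/4)·(15/11) + (1/4)·(60/11) = 139/132.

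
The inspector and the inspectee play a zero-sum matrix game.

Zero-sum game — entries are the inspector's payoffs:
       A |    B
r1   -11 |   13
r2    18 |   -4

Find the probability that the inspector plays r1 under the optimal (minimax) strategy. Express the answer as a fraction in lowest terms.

11/23

Row minima are -11 and -4, so the inspector's maximin is -4; column maxima are 18 and 13, so the inspectee's minimax is 13. These differ, so the equilibrium is in mixed strategies.
Let the inspector play r1 with probability p. The inspectee is indifferent when −11p + 18(1−p) = 13p − 4(1−p), giving p = 11/23.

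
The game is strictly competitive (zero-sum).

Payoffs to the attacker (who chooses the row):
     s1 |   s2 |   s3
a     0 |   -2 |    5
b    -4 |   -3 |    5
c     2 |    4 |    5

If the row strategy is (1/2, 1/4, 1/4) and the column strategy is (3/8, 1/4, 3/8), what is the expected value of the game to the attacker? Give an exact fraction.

Against (3/8, 1/4, 3/8), each row's expected payoff is a: 11/8; b: -3/8; c: 29/8.
Taking the (1/2, 1/4, 1/4)-weighted average: (1/2)·(11/8) + (1/4)·(-3/8) + (1/4)·(29/8) = 3/2.

3/2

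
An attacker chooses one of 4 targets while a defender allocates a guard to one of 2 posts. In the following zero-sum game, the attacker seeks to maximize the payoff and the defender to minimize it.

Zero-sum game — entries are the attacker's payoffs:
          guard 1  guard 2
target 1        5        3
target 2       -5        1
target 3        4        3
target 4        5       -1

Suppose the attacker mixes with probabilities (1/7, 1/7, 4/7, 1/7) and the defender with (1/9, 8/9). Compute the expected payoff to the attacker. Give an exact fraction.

47/21

Against (1/9, 8/9), each row's expected payoff is target 1: 29/9; target 2: 1/3; target 3: 28/9; target 4: -1/3.
Taking the (1/7, 1/7, 4/7, 1/7)-weighted average: (1/7)·(29/9) + (1/7)·(1/3) + (4/7)·(28/9) + (1/7)·(-1/3) = 47/21.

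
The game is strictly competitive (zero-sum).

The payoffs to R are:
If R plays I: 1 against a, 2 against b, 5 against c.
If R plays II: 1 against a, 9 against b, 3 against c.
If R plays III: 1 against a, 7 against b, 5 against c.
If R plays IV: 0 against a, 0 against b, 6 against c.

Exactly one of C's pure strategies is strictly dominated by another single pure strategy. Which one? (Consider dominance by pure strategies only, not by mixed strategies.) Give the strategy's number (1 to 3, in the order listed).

C prefers columns that give R less. Compare c with a: 1 < 5, 1 < 3, 1 < 5, 0 < 6.
So a strictly dominates c for C; c is strictly dominated.

3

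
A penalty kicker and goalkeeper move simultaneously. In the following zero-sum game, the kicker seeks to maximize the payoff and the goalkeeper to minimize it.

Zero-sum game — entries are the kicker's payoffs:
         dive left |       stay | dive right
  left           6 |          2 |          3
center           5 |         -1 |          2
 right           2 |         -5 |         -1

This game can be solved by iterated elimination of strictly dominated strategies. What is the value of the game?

2

Column dive right is strictly dominated by stay for the goalkeeper (2<3, -1<2, -5<-1); eliminate dive right.
Row center is strictly dominated by row left (6>5, 2>-1); eliminate center.
Column dive left is strictly dominated by stay for the goalkeeper (2<6, -5<2); eliminate dive left.
Row right is strictly dominated by row left (2>-5); eliminate right.
Only (left, stay) remains, with payoff 2.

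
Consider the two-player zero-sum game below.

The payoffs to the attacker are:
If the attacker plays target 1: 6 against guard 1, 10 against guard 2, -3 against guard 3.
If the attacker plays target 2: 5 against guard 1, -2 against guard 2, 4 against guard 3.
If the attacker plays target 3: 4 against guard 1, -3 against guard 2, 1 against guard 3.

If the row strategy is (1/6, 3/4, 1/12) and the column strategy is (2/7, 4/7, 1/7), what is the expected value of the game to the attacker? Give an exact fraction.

149/84

Against (2/7, 4/7, 1/7), each row's expected payoff is target 1: 7; target 2: 6/7; target 3: -3/7.
Taking the (1/6, 3/4, 1/12)-weighted average: (1/6)·(7) + (3/4)·(6/7) + (1/12)·(-3/7) = 149/84.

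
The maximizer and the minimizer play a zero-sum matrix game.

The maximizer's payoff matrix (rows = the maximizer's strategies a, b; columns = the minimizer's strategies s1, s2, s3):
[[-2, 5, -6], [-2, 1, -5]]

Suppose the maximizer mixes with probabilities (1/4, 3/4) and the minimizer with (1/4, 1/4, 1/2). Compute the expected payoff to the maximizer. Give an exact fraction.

Against (1/4, 1/4, 1/2), each row's expected payoff is a: -9/4; b: -11/4.
Taking the (1/4, 3/4)-weighted average: (1/4)·(-9/4) + (3/4)·(-11/4) = -21/8.

-21/8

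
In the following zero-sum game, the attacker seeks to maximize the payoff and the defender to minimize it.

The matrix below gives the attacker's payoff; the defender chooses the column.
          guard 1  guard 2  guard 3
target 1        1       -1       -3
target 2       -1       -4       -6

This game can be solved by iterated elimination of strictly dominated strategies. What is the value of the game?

-3

Column guard 1 is strictly dominated by guard 2 for the defender (-1<1, -4<-1); eliminate guard 1.
Column guard 2 is strictly dominated by guard 3 for the defender (-3<-1, -6<-4); eliminate guard 2.
Row target 2 is strictly dominated by row target 1 (-3>-6); eliminate target 2.
Only (target 1, guard 3) remains, with payoff -3.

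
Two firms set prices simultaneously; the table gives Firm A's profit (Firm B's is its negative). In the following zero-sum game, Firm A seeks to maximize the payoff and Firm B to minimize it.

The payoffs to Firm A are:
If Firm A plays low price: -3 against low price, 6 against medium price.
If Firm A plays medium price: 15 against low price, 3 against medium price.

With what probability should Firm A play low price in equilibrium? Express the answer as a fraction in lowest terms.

4/7

Row minima are -3 and 3, so Firm A's maximin is 3; column maxima are 15 and 6, so Firm B's minimax is 6. These differ, so the equilibrium is in mixed strategies.
Let Firm A play low price with probability p. Firm B is indifferent when −3p + 15(1−p) = 6p + 3(1−p), giving p = 4/7.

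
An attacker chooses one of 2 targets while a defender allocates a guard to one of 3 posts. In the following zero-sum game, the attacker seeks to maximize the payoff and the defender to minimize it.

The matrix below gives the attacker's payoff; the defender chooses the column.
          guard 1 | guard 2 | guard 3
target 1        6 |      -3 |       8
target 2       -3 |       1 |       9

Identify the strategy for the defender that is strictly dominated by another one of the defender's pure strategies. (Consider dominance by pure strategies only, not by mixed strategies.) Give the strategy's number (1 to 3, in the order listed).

3

The defender prefers columns that give the attacker less. Compare guard 3 with guard 1: 6 < 8, -3 < 9.
So guard 1 strictly dominates guard 3 for the defender; guard 3 is strictly dominated.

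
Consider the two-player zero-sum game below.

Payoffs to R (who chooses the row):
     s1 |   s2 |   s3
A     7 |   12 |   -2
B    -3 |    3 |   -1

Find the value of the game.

Column s2 is strictly dominated by s1 for C (it gives R more in every row).
The remaining 2×2 game on (A, B) × (s1, s3) has no saddle point. Let R play A with probability p; indifference gives 7p − 3(1−p) = −2p − (1−p), so p = 2/11.
Similarly C's optimal q on s1 is 1/11, and the value is 7·(1/11) + (-2)·(10/11) = -13/11.

-13/11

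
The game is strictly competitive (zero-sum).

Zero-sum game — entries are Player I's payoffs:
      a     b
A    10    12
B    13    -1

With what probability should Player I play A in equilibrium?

Row minima are 10 and -1, so Player I's maximin is 10; column maxima are 13 and 12, so Player II's minimax is 12. These differ, so the equilibrium is in mixed strategies.
Let Player I play A with probability p. Player II is indifferent when 10p + 13(1−p) = 12p − (1−p), giving p = 7/8.

7/8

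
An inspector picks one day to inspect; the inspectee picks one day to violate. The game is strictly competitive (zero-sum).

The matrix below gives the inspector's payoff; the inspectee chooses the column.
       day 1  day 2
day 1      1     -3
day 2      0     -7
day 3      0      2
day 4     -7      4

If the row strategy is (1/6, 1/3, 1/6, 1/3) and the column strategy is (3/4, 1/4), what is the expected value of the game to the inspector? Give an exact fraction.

Against (3/4, 1/4), each row's expected payoff is day 1: 0; day 2: -7/4; day 3: 1/2; day 4: -17/4.
Taking the (1/6, 1/3, 1/6, 1/3)-weighted average: (1/6)·(0) + (1/3)·(-7/4) + (1/6)·(1/2) + (1/3)·(-17/4) = -23/12.

-23/12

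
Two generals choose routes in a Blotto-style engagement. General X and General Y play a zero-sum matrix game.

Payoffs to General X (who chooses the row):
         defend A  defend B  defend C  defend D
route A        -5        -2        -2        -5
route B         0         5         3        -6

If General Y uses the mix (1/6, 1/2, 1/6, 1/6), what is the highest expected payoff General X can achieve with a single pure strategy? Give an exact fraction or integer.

2

route A: (-5)·(1/6) + (-2)·(1/2) + (-2)·(1/6) + (-5)·(1/6) = -3.
route B: (0)·(1/6) + (5)·(1/2) + (3)·(1/6) + (-6)·(1/6) = 2.
The best pure response is route B with expected payoff 2.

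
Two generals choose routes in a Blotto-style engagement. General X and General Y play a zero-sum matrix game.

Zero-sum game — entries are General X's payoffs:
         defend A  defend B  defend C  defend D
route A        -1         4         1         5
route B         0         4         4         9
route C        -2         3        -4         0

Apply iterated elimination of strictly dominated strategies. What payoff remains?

0

Row route C is strictly dominated by row route A (-1>-2, 4>3, 1>-4, 5>0); eliminate route C.
Column defend C is strictly dominated by defend A for General Y (-1<1, 0<4); eliminate defend C.
Column defend B is strictly dominated by defend A for General Y (-1<4, 0<4); eliminate defend B.
Row route A is strictly dominated by row route B (0>-1, 9>5); eliminate route A.
Column defend D is strictly dominated by defend A for General Y (0<9); eliminate defend D.
Only (route B, defend A) remains, with payoff 0.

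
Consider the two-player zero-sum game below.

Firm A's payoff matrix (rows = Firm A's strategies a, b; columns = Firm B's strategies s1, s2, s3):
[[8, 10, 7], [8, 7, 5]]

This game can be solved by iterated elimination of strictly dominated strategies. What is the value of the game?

Column s1 is strictly dominated by s3 for Firm B (7<8, 5<8); eliminate s1.
Row b is strictly dominated by row a (10>7, 7>5); eliminate b.
Column s2 is strictly dominated by s3 for Firm B (7<10); eliminate s2.
Only (a, s3) remains, with payoff 7.

7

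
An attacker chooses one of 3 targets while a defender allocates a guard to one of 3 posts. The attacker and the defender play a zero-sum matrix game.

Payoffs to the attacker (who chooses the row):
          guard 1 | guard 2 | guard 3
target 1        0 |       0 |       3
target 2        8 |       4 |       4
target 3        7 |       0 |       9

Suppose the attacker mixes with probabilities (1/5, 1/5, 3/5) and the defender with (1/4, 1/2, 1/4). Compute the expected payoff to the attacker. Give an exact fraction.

Against (1/4, 1/2, 1/4), each row's expected payoff is target 1: 3/4; target 2: 5; target 3: 4.
Taking the (1/5, 1/5, 3/5)-weighted average: (1/5)·(3/4) + (1/5)·(5) + (3/5)·(4) = 71/20.

71/20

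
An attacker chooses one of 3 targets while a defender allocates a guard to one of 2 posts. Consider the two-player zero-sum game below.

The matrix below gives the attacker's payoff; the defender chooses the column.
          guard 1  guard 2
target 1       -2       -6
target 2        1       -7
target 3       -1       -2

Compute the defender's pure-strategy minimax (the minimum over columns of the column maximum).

The worst case (largest entry) in each column is guard 1: 1, guard 2: -2.
The best (smallest) of these is -2.

-2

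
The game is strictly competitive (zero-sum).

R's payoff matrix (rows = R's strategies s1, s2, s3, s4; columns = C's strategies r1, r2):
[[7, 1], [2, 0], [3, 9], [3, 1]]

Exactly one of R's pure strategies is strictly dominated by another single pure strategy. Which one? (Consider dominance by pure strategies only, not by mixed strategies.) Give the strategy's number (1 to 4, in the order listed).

2

Compare s2 with s1: 7 > 2, 1 > 0.
So s1 strictly dominates s2 for R; s2 is strictly dominated.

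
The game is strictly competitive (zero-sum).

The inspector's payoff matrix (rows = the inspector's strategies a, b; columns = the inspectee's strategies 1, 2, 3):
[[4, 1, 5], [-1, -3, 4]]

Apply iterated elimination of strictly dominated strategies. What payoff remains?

1

Row b is strictly dominated by row a (4>-1, 1>-3, 5>4); eliminate b.
Column 1 is strictly dominated by 2 for the inspectee (1<4); eliminate 1.
Column 3 is strictly dominated by 2 for the inspectee (1<5); eliminate 3.
Only (a, 2) remains, with payoff 1.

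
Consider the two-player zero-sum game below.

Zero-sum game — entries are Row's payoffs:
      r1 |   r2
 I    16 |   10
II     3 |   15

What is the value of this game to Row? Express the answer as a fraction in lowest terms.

35/3

Row minima are 10 and 3, so Row's maximin is 10; column maxima are 16 and 15, so Column's minimax is 15. These differ, so the equilibrium is in mixed strategies.
Let Row play I with probability p. Column is indifferent when 16p + 3(1−p) = 10p + 15(1−p), giving p = 2/3.
Let Column play r1 with probability q. Row is indifferent when 16q + 10(1−q) = 3q + 15(1−q), giving q = 5/18.
The value is 16·(5/18) + (10)·(13/18) = 35/3.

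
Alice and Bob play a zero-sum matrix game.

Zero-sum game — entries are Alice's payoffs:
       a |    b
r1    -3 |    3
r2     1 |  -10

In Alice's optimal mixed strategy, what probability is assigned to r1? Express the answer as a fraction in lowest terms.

11/17

Row minima are -3 and -10, so Alice's maximin is -3; column maxima are 1 and 3, so Bob's minimax is 1. These differ, so the equilibrium is in mixed strategies.
Let Alice play r1 with probability p. Bob is indifferent when −3p + (1−p) = 3p − 10(1−p), giving p = 11/17.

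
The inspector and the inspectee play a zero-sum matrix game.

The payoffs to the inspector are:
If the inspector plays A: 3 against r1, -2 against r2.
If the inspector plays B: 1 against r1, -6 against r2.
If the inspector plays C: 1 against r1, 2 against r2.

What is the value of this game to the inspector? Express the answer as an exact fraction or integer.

4/3

Row B is strictly dominated by row A, so the inspector never plays it.
The remaining 2×2 game on (A, C) × (r1, r2) has no saddle point. Let the inspector play A with probability p; indifference gives 3p + (1−p) = −2p + 2(1−p), so p = 1/6.
Similarly the inspectee's optimal q on r1 is 2/3, and the value is 3·(2/3) + (-2)·(1/3) = 4/3.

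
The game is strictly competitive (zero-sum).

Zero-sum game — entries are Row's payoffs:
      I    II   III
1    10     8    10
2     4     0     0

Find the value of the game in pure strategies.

Row minima: 8, 0 → Row's maximin is 8.
Column maxima: 10, 8, 10 → Column's minimax is 8.
They coincide at (1, II), so the value is 8.

8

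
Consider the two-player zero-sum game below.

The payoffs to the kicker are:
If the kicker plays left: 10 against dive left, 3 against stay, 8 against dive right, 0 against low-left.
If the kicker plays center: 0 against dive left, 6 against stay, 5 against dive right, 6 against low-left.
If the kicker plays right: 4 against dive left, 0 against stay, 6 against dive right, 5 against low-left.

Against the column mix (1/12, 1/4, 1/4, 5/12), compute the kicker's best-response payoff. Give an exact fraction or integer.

left: (10)·(1/12) + (3)·(1/4) + (8)·(1/4) + (0)·(5/12) = 43/12.
center: (0)·(1/12) + (6)·(1/4) + (5)·(1/4) + (6)·(5/12) = 21/4.
right: (4)·(1/12) + (0)·(1/4) + (6)·(1/4) + (5)·(5/12) = 47/12.
The best pure response is center with expected payoff 21/4.

21/4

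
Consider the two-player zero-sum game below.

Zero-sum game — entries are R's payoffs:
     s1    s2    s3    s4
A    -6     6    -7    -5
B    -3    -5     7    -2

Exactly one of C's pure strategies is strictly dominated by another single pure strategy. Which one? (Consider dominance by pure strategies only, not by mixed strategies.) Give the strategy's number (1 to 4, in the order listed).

C prefers columns that give R less. Compare s4 with s1: -6 < -5, -3 < -2.
So s1 strictly dominates s4 for C; s4 is strictly dominated.

4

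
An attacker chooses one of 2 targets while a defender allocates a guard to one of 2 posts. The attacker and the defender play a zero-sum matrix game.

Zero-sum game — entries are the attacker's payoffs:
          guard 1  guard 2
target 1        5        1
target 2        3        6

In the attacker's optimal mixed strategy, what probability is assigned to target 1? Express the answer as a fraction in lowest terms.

3/7

Row minima are 1 and 3, so the attacker's maximin is 3; column maxima are 5 and 6, so the defender's minimax is 5. These differ, so the equilibrium is in mixed strategies.
Let the attacker play target 1 with probability p. The defender is indifferent when 5p + 3(1−p) = p + 6(1−p), giving p = 3/7.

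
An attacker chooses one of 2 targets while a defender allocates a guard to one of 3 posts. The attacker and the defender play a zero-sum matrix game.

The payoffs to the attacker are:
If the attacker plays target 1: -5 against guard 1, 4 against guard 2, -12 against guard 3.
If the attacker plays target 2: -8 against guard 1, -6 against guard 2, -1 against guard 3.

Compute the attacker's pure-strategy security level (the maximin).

-8

The worst-case payoff for each row is target 1: -12, target 2: -8.
The best of these is -8.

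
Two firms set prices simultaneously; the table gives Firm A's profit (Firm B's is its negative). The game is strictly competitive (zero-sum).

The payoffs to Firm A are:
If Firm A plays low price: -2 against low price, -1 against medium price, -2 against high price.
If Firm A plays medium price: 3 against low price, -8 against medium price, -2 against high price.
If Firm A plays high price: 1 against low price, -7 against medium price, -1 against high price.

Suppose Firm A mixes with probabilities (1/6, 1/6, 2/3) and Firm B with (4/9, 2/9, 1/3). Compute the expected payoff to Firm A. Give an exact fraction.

-13/9

Against (4/9, 2/9, 1/3), each row's expected payoff is low price: -16/9; medium price: -10/9; high price: -13/9.
Taking the (1/6, 1/6, 2/3)-weighted average: (1/6)·(-16/9) + (1/6)·(-10/9) + (2/3)·(-13/9) = -13/9.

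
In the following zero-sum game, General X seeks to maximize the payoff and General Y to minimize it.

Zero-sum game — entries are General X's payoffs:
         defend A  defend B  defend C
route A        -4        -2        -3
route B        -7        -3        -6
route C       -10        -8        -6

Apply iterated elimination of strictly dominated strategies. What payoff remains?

Column defend C is strictly dominated by defend A for General Y (-4<-3, -7<-6, -10<-6); eliminate defend C.
Column defend B is strictly dominated by defend A for General Y (-4<-2, -7<-3, -10<-8); eliminate defend B.
Row route C is strictly dominated by row route A (-4>-10); eliminate route C.
Row route B is strictly dominated by row route A (-4>-7); eliminate route B.
Only (route A, defend A) remains, with payoff -4.

-4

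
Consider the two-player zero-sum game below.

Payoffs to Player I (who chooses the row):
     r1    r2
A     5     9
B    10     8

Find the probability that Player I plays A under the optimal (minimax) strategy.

1/3

Row minima are 5 and 8, so Player I's maximin is 8; column maxima are 10 and 9, so Player II's minimax is 9. These differ, so the equilibrium is in mixed strategies.
Let Player I play A with probability p. Player II is indifferent when 5p + 10(1−p) = 9p + 8(1−p), giving p = 1/3.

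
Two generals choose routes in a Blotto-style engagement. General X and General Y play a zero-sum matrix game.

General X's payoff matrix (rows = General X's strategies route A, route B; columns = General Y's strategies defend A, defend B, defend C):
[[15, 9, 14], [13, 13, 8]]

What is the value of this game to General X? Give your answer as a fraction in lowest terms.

11

Column defend A is strictly dominated by defend C for General Y (it gives General X more in every row).
The remaining 2×2 game on (route A, route B) × (defend B, defend C) has no saddle point. Let General X play route A with probability p; indifference gives 9p + 13(1−p) = 14p + 8(1−p), so p = 1/2.
Similarly General Y's optimal q on defend B is 3/5, and the value is 9·(3/5) + (14)·(2/5) = 11.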